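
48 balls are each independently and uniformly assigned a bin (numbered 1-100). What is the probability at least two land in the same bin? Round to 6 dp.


P(all different) = prod((100-i)/100 for i=0..47) = 0.000001
P(at least one match) = 1 - 0.000001 = 0.999999

0.999999


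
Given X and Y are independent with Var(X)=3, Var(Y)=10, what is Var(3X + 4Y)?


Independence => Cov(X,Y)=0
Var(3X + 4Y) = 3^2*Var(X) + 4^2*Var(Y)
= 9*3 + 16*10 = 187

187


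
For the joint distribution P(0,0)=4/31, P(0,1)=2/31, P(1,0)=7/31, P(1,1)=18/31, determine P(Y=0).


P(Y=0) = P(0,0)+P(1,0) = 4/31 + 7/31 = 11/31

11/31


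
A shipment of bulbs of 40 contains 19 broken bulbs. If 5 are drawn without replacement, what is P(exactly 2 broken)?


P(X=2) = C(19,2)*C(21,3) / C(40,5)
= 171*1330 / 658008
= 227430/658008 = 665/1924

665/1924


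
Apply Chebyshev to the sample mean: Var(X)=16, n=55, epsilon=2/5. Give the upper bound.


Var(Xbar) = Var(X)/n = 16/55
Chebyshev: P(|Xbar-mu| >= 2/5) <= Var(Xbar)/(2/5)^2 = (16/55)/(4/25) = 20/11
Bound exceeds 1, so trivial bound: 1

1


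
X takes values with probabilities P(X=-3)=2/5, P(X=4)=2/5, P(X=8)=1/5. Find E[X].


E[X] = sum(x * P(x))
= -3*2/5 + 4*2/5 + 8*1/5
= 2

2


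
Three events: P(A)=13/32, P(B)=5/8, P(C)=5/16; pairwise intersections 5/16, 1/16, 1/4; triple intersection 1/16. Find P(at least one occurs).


P(A∪B∪C) = P(A)+P(B)+P(C) - P(AB)-P(AC)-P(BC) + P(ABC)
= 13/32+5/8+5/16 - 5/16-1/16-1/4 + 1/16
= 25/32

25/32


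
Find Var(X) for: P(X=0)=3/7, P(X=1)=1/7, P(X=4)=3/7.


E[X] = 13/7, E[X^2] = 7
Var(X) = E[X^2] - (E[X])^2 = 7 - (13/7)^2 = 174/49

174/49


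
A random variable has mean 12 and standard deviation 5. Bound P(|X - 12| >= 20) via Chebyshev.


k = 20/5 = 4
Chebyshev: P(|X-mu| >= k*sigma) <= 1/k^2 = 1/4^2 = 1/16

1/16


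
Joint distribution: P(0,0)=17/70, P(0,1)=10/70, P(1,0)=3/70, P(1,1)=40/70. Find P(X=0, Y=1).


Read from table: P(X=0, Y=1) = 10/70 = 1/7

1/7


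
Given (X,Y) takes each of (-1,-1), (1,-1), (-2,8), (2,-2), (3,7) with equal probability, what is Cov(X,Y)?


E[X]=3/5, E[Y]=11/5, E[XY]=1/5
Cov(X,Y) = E[XY] - E[X]E[Y] = 1/5 - 3/5*11/5 = -28/25

-28/25


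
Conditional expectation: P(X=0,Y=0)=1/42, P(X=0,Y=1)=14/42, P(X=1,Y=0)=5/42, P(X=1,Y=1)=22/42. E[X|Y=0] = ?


P(Y=0) = 6/42
E[X|Y=0] = (0*1 + 1*5)/6 = 5/6

5/6


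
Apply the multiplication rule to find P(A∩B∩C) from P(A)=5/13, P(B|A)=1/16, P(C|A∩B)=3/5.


P(A∩B∩C) = P(A) * P(B|A) * P(C|A∩B)
= 5/13 * 1/16 * 3/5
= 5/208 * 3/5 = 3/208

3/208


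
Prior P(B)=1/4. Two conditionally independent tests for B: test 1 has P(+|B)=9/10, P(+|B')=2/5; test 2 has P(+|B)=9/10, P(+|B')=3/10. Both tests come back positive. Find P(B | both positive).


After test 1: P(+) = 9/10*1/4 + 2/5*3/4 = 21/40
P(B|+) = (9/40)/(21/40) = 3/7
After test 2 (use post1 as new prior): P(+) = 9/10*3/7 + 3/10*4/7 = 39/70
P(B|+,+) = (27/70)/(39/70) = 9/13

9/13


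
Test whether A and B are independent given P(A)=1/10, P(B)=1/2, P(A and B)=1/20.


P(A)*P(B) = 1/10*1/2 = 1/20
P(A∩B) = 1/20, which equals P(A)P(B), so independent

Yes, A and B are independent


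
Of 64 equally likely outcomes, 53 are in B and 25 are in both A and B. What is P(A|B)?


P(A|B) = P(A∩B)/P(B) = (25/64)/(53/64) = 25/53

25/53


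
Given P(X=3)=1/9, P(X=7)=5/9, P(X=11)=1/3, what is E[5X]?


E[5X] = sum(g(x)*P(x))
= 15*1/9 + 35*5/9 + 55*1/3
= 355/9

355/9


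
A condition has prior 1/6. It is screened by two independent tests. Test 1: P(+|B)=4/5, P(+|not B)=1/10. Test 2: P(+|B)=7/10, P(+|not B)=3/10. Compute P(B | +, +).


After test 1: P(+) = 4/5*1/6 + 1/10*5/6 = 13/60
P(B|+) = (2/15)/(13/60) = 8/13
After test 2 (use post1 as new prior): P(+) = 7/10*8/13 + 3/10*5/13 = 71/130
P(B|+,+) = (28/65)/(71/130) = 56/71

56/71


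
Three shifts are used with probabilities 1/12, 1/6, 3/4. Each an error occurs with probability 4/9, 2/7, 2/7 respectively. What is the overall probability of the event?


P(A) = P(A|B1)P(B1) + P(A|B2)P(B2) + P(A|B3)P(B3)
= 4/9*1/12 + 2/7*1/6 + 2/7*3/4
= 1/27 + 1/21 + 3/14 = 113/378

113/378


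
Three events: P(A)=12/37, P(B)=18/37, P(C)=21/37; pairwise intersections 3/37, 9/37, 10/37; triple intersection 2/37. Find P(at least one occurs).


P(A∪B∪C) = P(A)+P(B)+P(C) - P(AB)-P(AC)-P(BC) + P(ABC)
= 12/37+18/37+21/37 - 3/37-9/37-10/37 + 2/37
= 31/37

31/37


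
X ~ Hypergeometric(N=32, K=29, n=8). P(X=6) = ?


P(X=6) = C(29,6)*C(3,2) / C(32,8)
= 475020*3 / 10518300
= 1425060/10518300 = 21/155

21/155


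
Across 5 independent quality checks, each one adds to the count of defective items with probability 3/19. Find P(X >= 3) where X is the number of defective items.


P(X>=3) = P(X=3) + P(X=4) + P(X=5)
= 69120/2476099 + 6480/2476099 + 243/2476099
= 75843/2476099

75843/2476099


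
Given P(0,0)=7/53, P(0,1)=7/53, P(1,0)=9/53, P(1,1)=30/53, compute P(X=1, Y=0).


Read from table: P(X=1, Y=0) = 9/53

9/53


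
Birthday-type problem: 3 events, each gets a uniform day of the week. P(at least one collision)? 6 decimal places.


P(all different) = prod((7-i)/7 for i=0..2) = 0.612245
P(at least one match) = 1 - 0.612245 = 0.387755

0.387755


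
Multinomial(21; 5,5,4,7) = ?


21! = 51090942171709440000
Denominator: 5!=120 * 5!=120 * 4!=24 * 7!=5040
Coefficient = 51090942171709440000 / 1741824000 = 29331862560

29331862560


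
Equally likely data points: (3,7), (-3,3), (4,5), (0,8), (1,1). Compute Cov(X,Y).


E[X]=1, E[Y]=24/5, E[XY]=33/5
Cov(X,Y) = E[XY] - E[X]E[Y] = 33/5 - 1*24/5 = 9/5

9/5


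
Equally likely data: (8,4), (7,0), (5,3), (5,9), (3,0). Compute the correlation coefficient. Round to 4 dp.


Cov(X,Y) = 0.4800, Var(X) = 3.0400, Var(Y) = 10.9600
rho = Cov/(sqrt(VarX)*sqrt(VarY)) = 0.0832

0.0832


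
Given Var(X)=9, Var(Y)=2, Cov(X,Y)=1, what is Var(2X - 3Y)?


Var(2X - 3Y) = 2^2*Var(X) + (-3)^2*Var(Y) + 2*2*(-3)*Cov(X,Y)
= 4*9 + 9*2 - 12*1
= 36 + 18 - 12 = 42

42


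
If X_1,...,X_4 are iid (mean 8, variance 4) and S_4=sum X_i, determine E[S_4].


E[S_n] = n*E[X_1] = 4*8 = 32

32


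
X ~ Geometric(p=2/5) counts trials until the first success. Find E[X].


For geometric (trials until first success), E[X] = 1/p = 1/(2/5) = 5/2

5/2


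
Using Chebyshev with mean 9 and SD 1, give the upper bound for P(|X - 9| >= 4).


k = 4/1 = 4
Chebyshev: P(|X-mu| >= k*sigma) <= 1/k^2 = 1/4^2 = 1/16

1/16


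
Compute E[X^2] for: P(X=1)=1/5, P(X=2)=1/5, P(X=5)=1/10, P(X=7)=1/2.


E[X^2] = sum(x^2 * P(x))
= 1*1/5 + 4*1/5 + 25*1/10 + 49*1/2
= 28

28


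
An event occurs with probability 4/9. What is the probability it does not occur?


P(A') = 1 - P(A) = 1 - 4/9 = 5/9

5/9


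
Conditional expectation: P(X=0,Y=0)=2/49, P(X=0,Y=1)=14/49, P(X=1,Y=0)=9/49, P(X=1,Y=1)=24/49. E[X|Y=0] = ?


P(Y=0) = 11/49
E[X|Y=0] = (0*2 + 1*9)/11 = 9/11

9/11


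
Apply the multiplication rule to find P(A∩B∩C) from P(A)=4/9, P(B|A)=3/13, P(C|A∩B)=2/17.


P(A∩B∩C) = P(A) * P(B|A) * P(C|A∩B)
= 4/9 * 3/13 * 2/17
= 4/39 * 2/17 = 8/663

8/663


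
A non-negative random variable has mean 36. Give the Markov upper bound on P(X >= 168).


Markov: P(X >= a) <= E[X]/a
P(X >= 168) <= 36/168 = 3/14

3/14


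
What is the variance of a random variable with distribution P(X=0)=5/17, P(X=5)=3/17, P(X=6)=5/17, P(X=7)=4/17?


E[X] = 73/17, E[X^2] = 451/17
Var(X) = E[X^2] - (E[X])^2 = 451/17 - (73/17)^2 = 2338/289

2338/289


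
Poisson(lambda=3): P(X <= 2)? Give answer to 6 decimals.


P(X<=2) = e^(-3)*3^0/0! + e^(-3)*3^1/1! + e^(-3)*3^2/2!
≈ 0.0497870684 + 0.1493612051 + 0.2240418077
= 0.4231900812
≈ 0.423190

0.423190


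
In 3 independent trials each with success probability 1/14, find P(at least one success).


P(at least one) = 1 - P(none)
P(none) = (1 - 1/14)^3 = (13/14)^3 = 2197/2744
P(at least one) = 1 - 2197/2744 = 547/2744

547/2744


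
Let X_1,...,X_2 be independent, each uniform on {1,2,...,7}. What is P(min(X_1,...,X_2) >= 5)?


P(min >= 5) = P(all X_i >= 5) = (P(X_1 >= 5))^2
= (3/7)^2 = 9/49

9/49


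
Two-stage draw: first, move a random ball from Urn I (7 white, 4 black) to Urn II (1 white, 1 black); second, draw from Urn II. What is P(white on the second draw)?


P(transfer white) = 7/11; P(transfer black) = 4/11
If white transferred: Urn II has 2 white of 3, so P(white|white moved) = 2/3
If black transferred: Urn II has 1 white of 3, so P(white|black moved) = 1/3
By total probability: P(white) = 7/11*2/3 + 4/11*1/3 = 6/11

6/11


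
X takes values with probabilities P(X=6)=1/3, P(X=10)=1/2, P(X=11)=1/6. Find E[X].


E[X] = sum(x * P(x))
= 6*1/3 + 10*1/2 + 11*1/6
= 53/6

53/6


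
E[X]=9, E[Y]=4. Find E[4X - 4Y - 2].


E[4X - 4Y - 2] = 4*E[X] - 4*E[Y] - 2
= (4)*(9) + (-4)*(4) + (-2)
= 36 - 16 - 2 = 18

18


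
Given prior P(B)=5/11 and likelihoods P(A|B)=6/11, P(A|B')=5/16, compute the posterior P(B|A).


P(A) = P(A|B)P(B) + P(A|B')P(B') = 6/11*5/11 + 5/16*6/11 = 405/968
P(B|A) = P(A|B)P(B)/P(A) = (30/121)/(405/968) = 16/27

16/27


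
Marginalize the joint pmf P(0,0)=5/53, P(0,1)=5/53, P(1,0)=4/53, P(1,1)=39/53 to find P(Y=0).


P(Y=0) = P(0,0)+P(1,0) = 5/53 + 4/53 = 9/53

9/53


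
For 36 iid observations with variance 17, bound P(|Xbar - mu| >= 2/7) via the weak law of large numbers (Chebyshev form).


Var(Xbar) = Var(X)/n = 17/36
Chebyshev: P(|Xbar-mu| >= 2/7) <= Var(Xbar)/(2/7)^2 = (17/36)/(4/49) = 833/144
Bound exceeds 1, so trivial bound: 1

1


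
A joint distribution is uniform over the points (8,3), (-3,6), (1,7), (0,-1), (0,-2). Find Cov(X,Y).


E[X]=6/5, E[Y]=13/5, E[XY]=13/5
Cov(X,Y) = E[XY] - E[X]E[Y] = 13/5 - 6/5*13/5 = -13/25

-13/25


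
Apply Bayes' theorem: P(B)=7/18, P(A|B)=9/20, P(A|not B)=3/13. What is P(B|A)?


P(A) = P(A|B)P(B) + P(A|B')P(B') = 9/20*7/18 + 3/13*11/18 = 493/1560
P(B|A) = P(A|B)P(B)/P(A) = (7/40)/(493/1560) = 273/493

273/493


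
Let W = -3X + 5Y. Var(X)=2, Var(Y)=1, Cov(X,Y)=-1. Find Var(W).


Var(-3X + 5Y) = (-3)^2*Var(X) + 5^2*Var(Y) + 2*(-3)*5*Cov(X,Y)
= 9*2 + 25*1 - 30*(-1)
= 18 + 25 + 30 = 73

73


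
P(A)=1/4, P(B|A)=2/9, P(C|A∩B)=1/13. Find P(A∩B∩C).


P(A∩B∩C) = P(A) * P(B|A) * P(C|A∩B)
= 1/4 * 2/9 * 1/13
= 1/18 * 1/13 = 1/234

1/234


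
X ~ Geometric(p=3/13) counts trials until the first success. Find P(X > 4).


P(X > 4) = P(first 4 trials all fail) = (1-p)^4 = (10/13)^4 = 10000/28561

10000/28561


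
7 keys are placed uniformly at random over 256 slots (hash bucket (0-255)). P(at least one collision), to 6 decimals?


P(all different) = prod((256-i)/256 for i=0..6) = 0.920596
P(at least one match) = 1 - 0.920596 = 0.079404

0.079404


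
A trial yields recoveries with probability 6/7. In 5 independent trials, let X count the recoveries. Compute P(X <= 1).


P(X<=1) = P(X=0) + P(X=1)
= 1/16807 + 30/16807
= 31/16807

31/16807


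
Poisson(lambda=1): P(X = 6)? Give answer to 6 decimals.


P(X=6) = e^(-1) * 1^6 / 6!
≈ 0.3678794412 * 1 / 720
≈ 0.000511

0.000511


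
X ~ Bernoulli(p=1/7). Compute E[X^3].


For Bernoulli: X in {0,1}
E[X^3] = 0^3*(1-1/7) + 1^3*1/7 = 1/7

1/7


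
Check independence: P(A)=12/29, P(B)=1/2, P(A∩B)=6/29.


P(A)*P(B) = 12/29*1/2 = 6/29
P(A∩B) = 6/29, which equals P(A)P(B), so independent

Yes, A and B are independent


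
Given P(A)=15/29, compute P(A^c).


P(A') = 1 - P(A) = 1 - 15/29 = 14/29

14/29


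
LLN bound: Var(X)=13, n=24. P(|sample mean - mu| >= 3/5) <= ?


Var(Xbar) = Var(X)/n = 13/24
Chebyshev: P(|Xbar-mu| >= 3/5) <= Var(Xbar)/(3/5)^2 = (13/24)/(9/25) = 325/216
Bound exceeds 1, so trivial bound: 1

1


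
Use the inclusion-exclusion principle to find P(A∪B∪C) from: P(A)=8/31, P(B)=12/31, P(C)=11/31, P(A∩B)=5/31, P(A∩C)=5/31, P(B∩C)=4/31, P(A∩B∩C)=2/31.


P(A∪B∪C) = P(A)+P(B)+P(C) - P(AB)-P(AC)-P(BC) + P(ABC)
= 8/31+12/31+11/31 - 5/31-5/31-4/31 + 2/31
= 19/31

19/31


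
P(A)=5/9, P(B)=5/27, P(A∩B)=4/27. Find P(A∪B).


P(A∪B) = P(A) + P(B) - P(A∩B)
= 5/9 + 5/27 - 4/27 = 16/27

16/27


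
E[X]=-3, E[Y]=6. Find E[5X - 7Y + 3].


E[5X - 7Y + 3] = 5*E[X] - 7*E[Y] + 3
= (5)*(-3) + (-7)*(6) + (3)
= -15 - 42 + 3 = -54

-54


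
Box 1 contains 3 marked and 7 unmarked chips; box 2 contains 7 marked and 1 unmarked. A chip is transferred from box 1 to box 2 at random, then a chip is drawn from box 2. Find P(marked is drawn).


P(transfer marked) = 3/10; P(transfer unmarked) = 7/10
If marked transferred: Urn II has 8 marked of 9, so P(marked|marked moved) = 8/9
If unmarked transferred: Urn II has 7 marked of 9, so P(marked|unmarked moved) = 7/9
By total probability: P(marked) = 3/10*8/9 + 7/10*7/9 = 73/90

73/90


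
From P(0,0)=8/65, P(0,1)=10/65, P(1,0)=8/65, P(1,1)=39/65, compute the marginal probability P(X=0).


P(X=0) = P(0,0)+P(0,1) = 8/65 + 10/65 = 18/65

18/65


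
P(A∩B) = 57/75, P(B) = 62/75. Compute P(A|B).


P(A|B) = P(A∩B)/P(B) = (57/75)/(62/75) = 57/62

57/62


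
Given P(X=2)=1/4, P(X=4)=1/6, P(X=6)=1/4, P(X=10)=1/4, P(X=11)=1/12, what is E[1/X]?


E[1/X] = sum(g(x)*P(x))
= 1/2*1/4 + 1/4*1/6 + 1/6*1/4 + 1/10*1/4 + 1/11*1/12
= 53/220

53/220


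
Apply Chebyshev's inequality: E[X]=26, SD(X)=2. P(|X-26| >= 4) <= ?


k = 4/2 = 2
Chebyshev: P(|X-mu| >= k*sigma) <= 1/k^2 = 1/2^2 = 1/4

1/4


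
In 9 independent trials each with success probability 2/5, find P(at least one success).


P(at least one) = 1 - P(none)
P(none) = (1 - 2/5)^9 = (3/5)^9 = 19683/1953125
P(at least one) = 1 - 19683/1953125 = 1933442/1953125

1933442/1953125


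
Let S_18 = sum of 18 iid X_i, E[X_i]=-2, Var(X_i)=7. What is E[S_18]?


E[S_n] = n*E[X_1] = 18*-2 = -36

-36


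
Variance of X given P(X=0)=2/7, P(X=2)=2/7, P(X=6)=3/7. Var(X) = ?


E[X] = 22/7, E[X^2] = 116/7
Var(X) = E[X^2] - (E[X])^2 = 116/7 - (22/7)^2 = 328/49

328/49


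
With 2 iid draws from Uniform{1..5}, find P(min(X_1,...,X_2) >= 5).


P(min >= 5) = P(all X_i >= 5) = (P(X_1 >= 5))^2
= (1/5)^2 = 1/25

1/25


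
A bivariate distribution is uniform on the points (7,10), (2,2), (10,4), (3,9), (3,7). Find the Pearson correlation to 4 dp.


Cov(X,Y) = 0.4000, Var(X) = 9.2000, Var(Y) = 9.0400
rho = Cov/(sqrt(VarX)*sqrt(VarY)) = 0.0439

0.0439


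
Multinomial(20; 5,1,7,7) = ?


20! = 2432902008176640000
Denominator: 5!=120 * 1!=1 * 7!=5040 * 7!=5040
Coefficient = 2432902008176640000 / 3048192000 = 798145920

798145920


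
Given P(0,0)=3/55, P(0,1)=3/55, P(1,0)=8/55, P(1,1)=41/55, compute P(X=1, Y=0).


Read from table: P(X=1, Y=0) = 8/55

8/55


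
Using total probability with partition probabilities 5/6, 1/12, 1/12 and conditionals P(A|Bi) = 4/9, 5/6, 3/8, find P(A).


P(A) = P(A|B1)P(B1) + P(A|B2)P(B2) + P(A|B3)P(B3)
= 4/9*5/6 + 5/6*1/12 + 3/8*1/12
= 10/27 + 5/72 + 1/32 = 407/864

407/864


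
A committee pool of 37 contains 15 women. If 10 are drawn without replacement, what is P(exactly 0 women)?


P(X=0) = C(15,0)*C(22,10) / C(37,10)
= 1*646646 / 348330136
= 646646/348330136 = 247/133052

247/133052


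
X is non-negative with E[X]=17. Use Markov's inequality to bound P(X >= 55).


Markov: P(X >= a) <= E[X]/a
P(X >= 55) <= 17/55

17/55


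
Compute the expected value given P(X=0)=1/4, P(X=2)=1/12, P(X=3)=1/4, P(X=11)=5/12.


E[X] = sum(x * P(x))
= 0*1/4 + 2*1/12 + 3*1/4 + 11*5/12
= 11/2

11/2


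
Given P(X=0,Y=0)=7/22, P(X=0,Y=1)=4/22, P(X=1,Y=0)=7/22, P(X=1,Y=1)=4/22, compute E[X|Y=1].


P(Y=1) = 8/22
E[X|Y=1] = (0*4 + 1*4)/8 = 4/8 = 1/2

1/2


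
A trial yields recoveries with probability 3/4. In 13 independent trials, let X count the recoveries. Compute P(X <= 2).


P(X<=2) = P(X=0) + P(X=1) + P(X=2)
= 1/67108864 + 39/67108864 + 351/33554432
= 371/33554432

371/33554432


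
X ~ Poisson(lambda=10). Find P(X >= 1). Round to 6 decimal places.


P(X>=1) = 1 - P(X<=0) = 1 - (e^(-10)*10^0/0!)
≈ 1 - 0.0000453999 = 0.9999546001
≈ 0.999955

0.999955


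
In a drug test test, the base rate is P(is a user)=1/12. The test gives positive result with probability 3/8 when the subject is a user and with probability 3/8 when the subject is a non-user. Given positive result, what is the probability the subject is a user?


P(A) = P(A|B)P(B) + P(A|B')P(B') = 3/8*1/12 + 3/8*11/12 = 3/8
P(B|A) = P(A|B)P(B)/P(A) = (1/32)/(3/8) = 1/12

1/12


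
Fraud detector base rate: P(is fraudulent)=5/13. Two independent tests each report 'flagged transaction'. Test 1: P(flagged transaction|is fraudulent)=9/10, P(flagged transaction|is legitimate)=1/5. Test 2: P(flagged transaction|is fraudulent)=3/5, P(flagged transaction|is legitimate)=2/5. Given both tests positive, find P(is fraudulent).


After test 1: P(+) = 9/10*5/13 + 1/5*8/13 = 61/130
P(B|+) = (9/26)/(61/130) = 45/61
After test 2 (use post1 as new prior): P(+) = 3/5*45/61 + 2/5*16/61 = 167/305
P(B|+,+) = (27/61)/(167/305) = 135/167

135/167


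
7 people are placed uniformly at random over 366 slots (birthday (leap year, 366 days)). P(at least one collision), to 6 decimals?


P(all different) = prod((366-i)/366 for i=0..6) = 0.943914
P(at least one match) = 1 - 0.943914 = 0.056086

0.056086


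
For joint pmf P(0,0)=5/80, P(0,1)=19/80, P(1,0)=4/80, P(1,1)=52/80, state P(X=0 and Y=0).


Read from table: P(X=0, Y=0) = 5/80 = 1/16

1/16


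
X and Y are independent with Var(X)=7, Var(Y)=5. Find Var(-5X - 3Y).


Independence => Cov(X,Y)=0
Var(-5X - 3Y) = (-5)^2*Var(X) + (-3)^2*Var(Y)
= 25*7 + 9*5 = 220

220


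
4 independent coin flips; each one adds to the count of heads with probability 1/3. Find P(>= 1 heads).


P(at least one) = 1 - P(none)
P(none) = (1 - 1/3)^4 = (2/3)^4 = 16/81
P(at least one) = 1 - 16/81 = 65/81

65/81


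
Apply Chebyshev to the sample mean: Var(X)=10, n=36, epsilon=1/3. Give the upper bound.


Var(Xbar) = Var(X)/n = 10/36
Chebyshev: P(|Xbar-mu| >= 1/3) <= Var(Xbar)/(1/3)^2 = (5/18)/(1/9) = 5/2
Bound exceeds 1, so trivial bound: 1

1


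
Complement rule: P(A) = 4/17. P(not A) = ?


P(A') = 1 - P(A) = 1 - 4/17 = 13/17

13/17


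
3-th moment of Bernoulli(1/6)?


For Bernoulli: X in {0,1}
E[X^3] = 0^3*(1-1/6) + 1^3*1/6 = 1/6

1/6


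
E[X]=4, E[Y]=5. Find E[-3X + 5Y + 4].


E[-3X + 5Y + 4] = -3*E[X] + 5*E[Y] + 4
= (-3)*(4) + (5)*(5) + (4)
= -12 + 25 + 4 = 17

17


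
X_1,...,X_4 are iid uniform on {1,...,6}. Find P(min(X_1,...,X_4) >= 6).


P(min >= 6) = P(all X_i >= 6) = (P(X_1 >= 6))^4
= (1/6)^4 = 1/1296

1/1296


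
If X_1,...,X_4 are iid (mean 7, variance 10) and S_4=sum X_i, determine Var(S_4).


By independence, Var(S_n) = n*Var(X_1) = 4*10 = 40

40


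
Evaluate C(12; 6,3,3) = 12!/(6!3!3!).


12! = 479001600
Denominator: 6!=720 * 3!=6 * 3!=6
Coefficient = 479001600 / 25920 = 18480

18480


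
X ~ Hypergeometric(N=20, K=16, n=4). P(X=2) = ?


P(X=2) = C(16,2)*C(4,2) / C(20,4)
= 120*6 / 4845
= 720/4845 = 48/323

48/323


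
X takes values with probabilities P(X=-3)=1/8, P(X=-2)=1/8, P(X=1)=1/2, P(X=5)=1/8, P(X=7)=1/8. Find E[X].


E[X] = sum(x * P(x))
= -3*1/8 - 2*1/8 + 1*1/2 + 5*1/8 + 7*1/8
= 11/8

11/8


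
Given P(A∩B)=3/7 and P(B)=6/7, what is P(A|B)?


P(A|B) = P(A∩B)/P(B) = (9/21)/(18/21) = 9/18 = 1/2

1/2


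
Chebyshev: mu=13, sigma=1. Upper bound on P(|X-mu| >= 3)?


k = 3/1 = 3
Chebyshev: P(|X-mu| >= k*sigma) <= 1/k^2 = 1/3^2 = 1/9

1/9


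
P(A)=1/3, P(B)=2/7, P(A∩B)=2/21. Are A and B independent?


P(A)*P(B) = 1/3*2/7 = 2/21
P(A∩B) = 2/21, which equals P(A)P(B), so independent

Yes, A and B are independent


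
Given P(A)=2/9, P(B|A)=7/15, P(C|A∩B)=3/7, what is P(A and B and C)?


P(A∩B∩C) = P(A) * P(B|A) * P(C|A∩B)
= 2/9 * 7/15 * 3/7
= 14/135 * 3/7 = 2/45

2/45


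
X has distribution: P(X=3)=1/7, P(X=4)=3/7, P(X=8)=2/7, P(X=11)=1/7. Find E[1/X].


E[1/X] = sum(g(x)*P(x))
= 1/3*1/7 + 1/4*3/7 + 1/8*2/7 + 1/11*1/7
= 47/231

47/231


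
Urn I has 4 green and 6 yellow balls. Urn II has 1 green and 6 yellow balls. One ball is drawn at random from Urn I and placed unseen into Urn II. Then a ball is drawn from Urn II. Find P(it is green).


P(transfer green) = 4/10 = 2/5; P(transfer yellow) = 3/5
If green transferred: Urn II has 2 green of 8, so P(green|green moved) = 1/4
If yellow transferred: Urn II has 1 green of 8, so P(green|yellow moved) = 1/8
By total probability: P(green) = 2/5*1/4 + 3/5*1/8 = 7/40

7/40


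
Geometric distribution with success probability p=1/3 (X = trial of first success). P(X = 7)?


P(X=7) = (1-p)^6 * p = (2/3)^6 * 1/3
= 64/729 * 1/3 = 64/2187

64/2187


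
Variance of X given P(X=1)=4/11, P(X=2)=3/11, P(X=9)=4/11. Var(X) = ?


E[X] = 46/11, E[X^2] = 340/11
Var(X) = E[X^2] - (E[X])^2 = 340/11 - (46/11)^2 = 1624/121

1624/121


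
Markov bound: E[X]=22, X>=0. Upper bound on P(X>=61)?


Markov: P(X >= a) <= E[X]/a
P(X >= 61) <= 22/61

22/61


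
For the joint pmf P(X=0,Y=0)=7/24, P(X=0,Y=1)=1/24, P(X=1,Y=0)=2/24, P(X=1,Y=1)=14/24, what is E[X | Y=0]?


P(Y=0) = 9/24
E[X|Y=0] = (0*7 + 1*2)/9 = 2/9

2/9


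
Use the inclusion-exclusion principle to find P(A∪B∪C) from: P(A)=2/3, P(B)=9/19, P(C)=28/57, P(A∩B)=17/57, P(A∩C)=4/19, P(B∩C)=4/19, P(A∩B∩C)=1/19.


P(A∪B∪C) = P(A)+P(B)+P(C) - P(AB)-P(AC)-P(BC) + P(ABC)
= 2/3+9/19+28/57 - 17/57-4/19-4/19 + 1/19
= 55/57

55/57


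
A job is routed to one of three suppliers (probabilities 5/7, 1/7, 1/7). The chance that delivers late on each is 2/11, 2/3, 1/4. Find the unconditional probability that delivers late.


P(A) = P(A|B1)P(B1) + P(A|B2)P(B2) + P(A|B3)P(B3)
= 2/11*5/7 + 2/3*1/7 + 1/4*1/7
= 10/77 + 2/21 + 1/28 = 241/924

241/924


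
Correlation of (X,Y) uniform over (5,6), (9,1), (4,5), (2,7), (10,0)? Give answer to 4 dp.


Cov(X,Y) = -8.2000, Var(X) = 9.2000, Var(Y) = 7.7600
rho = Cov/(sqrt(VarX)*sqrt(VarY)) = -0.9705

-0.9705


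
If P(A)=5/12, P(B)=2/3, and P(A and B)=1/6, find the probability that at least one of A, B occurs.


P(A∪B) = P(A) + P(B) - P(A∩B)
= 5/12 + 2/3 - 1/6 = 11/12

11/12


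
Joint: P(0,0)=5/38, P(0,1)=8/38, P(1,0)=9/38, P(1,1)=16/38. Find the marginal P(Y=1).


P(Y=1) = P(0,1)+P(1,1) = 8/38 + 16/38 = 24/38 = 12/19

12/19


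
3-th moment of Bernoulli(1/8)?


For Bernoulli: X in {0,1}
E[X^3] = 0^3*(1-1/8) + 1^3*1/8 = 1/8

1/8


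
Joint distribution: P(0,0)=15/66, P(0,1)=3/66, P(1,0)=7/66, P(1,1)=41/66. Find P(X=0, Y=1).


Read from table: P(X=0, Y=1) = 3/66 = 1/22

1/22


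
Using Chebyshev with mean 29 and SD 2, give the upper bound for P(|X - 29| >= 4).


k = 4/2 = 2
Chebyshev: P(|X-mu| >= k*sigma) <= 1/k^2 = 1/2^2 = 1/4

1/4


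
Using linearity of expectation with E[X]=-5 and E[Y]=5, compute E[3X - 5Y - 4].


E[3X - 5Y - 4] = 3*E[X] - 5*E[Y] - 4
= (3)*(-5) + (-5)*(5) + (-4)
= -15 - 25 - 4 = -44

-44


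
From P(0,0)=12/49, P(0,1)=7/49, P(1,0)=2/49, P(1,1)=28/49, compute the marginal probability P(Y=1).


P(Y=1) = P(0,1)+P(1,1) = 7/49 + 28/49 = 35/49 = 5/7

5/7


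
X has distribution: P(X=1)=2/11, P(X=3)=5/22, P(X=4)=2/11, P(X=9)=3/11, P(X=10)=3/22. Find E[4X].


E[4X] = sum(g(x)*P(x))
= 4*2/11 + 12*5/22 + 16*2/11 + 36*3/11 + 40*3/22
= 238/11

238/11


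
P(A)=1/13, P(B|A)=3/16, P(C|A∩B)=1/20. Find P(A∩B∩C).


P(A∩B∩C) = P(A) * P(B|A) * P(C|A∩B)
= 1/13 * 3/16 * 1/20
= 3/208 * 1/20 = 3/4160

3/4160


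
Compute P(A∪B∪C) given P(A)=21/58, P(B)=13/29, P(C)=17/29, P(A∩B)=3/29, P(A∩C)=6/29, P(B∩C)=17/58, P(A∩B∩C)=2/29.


P(A∪B∪C) = P(A)+P(B)+P(C) - P(AB)-P(AC)-P(BC) + P(ABC)
= 21/58+13/29+17/29 - 3/29-6/29-17/58 + 2/29
= 25/29

25/29


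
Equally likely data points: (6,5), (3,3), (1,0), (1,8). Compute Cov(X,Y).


E[X]=11/4, E[Y]=4, E[XY]=47/4
Cov(X,Y) = E[XY] - E[X]E[Y] = 47/4 - 11/4*4 = 3/4

3/4


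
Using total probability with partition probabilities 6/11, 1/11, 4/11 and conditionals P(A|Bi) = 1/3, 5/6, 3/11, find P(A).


P(A) = P(A|B1)P(B1) + P(A|B2)P(B2) + P(A|B3)P(B3)
= 1/3*6/11 + 5/6*1/11 + 3/11*4/11
= 2/11 + 5/66 + 12/121 = 259/726

259/726


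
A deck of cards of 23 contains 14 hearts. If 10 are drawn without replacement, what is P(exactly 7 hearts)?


P(X=7) = C(14,7)*C(9,3) / C(23,10)
= 3432*84 / 1144066
= 288288/1144066 = 1872/7429

1872/7429


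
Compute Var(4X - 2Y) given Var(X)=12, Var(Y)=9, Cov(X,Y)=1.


Var(4X - 2Y) = 4^2*Var(X) + (-2)^2*Var(Y) + 2*4*(-2)*Cov(X,Y)
= 16*12 + 4*9 - 16*1
= 192 + 36 - 16 = 212

212


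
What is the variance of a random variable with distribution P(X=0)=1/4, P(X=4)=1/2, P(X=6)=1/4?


E[X] = 7/2, E[X^2] = 17
Var(X) = E[X^2] - (E[X])^2 = 17 - (7/2)^2 = 19/4

19/4


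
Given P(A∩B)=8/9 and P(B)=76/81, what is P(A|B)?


P(A|B) = P(A∩B)/P(B) = (72/81)/(76/81) = 72/76 = 18/19

18/19


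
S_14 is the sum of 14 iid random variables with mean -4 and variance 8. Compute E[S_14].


E[S_n] = n*E[X_1] = 14*-4 = -56

-56


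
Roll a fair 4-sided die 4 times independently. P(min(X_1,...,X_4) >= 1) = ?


P(min >= 1) = P(all X_i >= 1) = (P(X_1 >= 1))^4
= (4/4)^4 = 1^4 = 1

1


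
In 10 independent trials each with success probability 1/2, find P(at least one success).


P(at least one) = 1 - P(none)
P(none) = (1 - 1/2)^10 = (1/2)^10 = 1/1024
P(at least one) = 1 - 1/1024 = 1023/1024

1023/1024


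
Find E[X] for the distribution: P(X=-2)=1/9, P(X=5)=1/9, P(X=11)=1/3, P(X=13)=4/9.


E[X] = sum(x * P(x))
= -2*1/9 + 5*1/9 + 11*1/3 + 13*4/9
= 88/9

88/9


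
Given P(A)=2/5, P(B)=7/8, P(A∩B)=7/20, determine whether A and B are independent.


P(A)*P(B) = 2/5*7/8 = 7/20
P(A∩B) = 7/20, which equals P(A)P(B), so independent

Yes, A and B are independent


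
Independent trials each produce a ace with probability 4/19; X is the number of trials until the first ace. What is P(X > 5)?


P(X > 5) = P(first 5 trials all fail) = (1-p)^5 = (15/19)^5 = 759375/2476099

759375/2476099


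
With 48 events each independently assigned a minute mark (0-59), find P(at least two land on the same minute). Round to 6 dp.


P(all different) = prod((60-i)/60 for i=0..47) = 0.000000
P(at least one match) = 1 - 0.000000 = 1.000000

1.000000


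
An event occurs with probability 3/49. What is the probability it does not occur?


P(A') = 1 - P(A) = 1 - 3/49 = 46/49

46/49


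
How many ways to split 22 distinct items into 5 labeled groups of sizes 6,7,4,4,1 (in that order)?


22! = 1124000727777607680000
Denominator: 6!=720 * 7!=5040 * 4!=24 * 4!=24 * 1!=1
Coefficient = 1124000727777607680000 / 2090188800 = 537750813600

537750813600


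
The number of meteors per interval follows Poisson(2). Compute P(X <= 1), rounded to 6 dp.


P(X<=1) = e^(-2)*2^0/0! + e^(-2)*2^1/1!
≈ 0.1353352832 + 0.2706705665
= 0.4060058497
≈ 0.406006

0.406006


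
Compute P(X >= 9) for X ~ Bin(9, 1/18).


P(X>=9) = P(X=9)
= 1/198359290368
= 1/198359290368

1/198359290368


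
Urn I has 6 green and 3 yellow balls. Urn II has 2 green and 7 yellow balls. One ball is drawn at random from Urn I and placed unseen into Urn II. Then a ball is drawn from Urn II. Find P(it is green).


P(transfer green) = 6/9 = 2/3; P(transfer yellow) = 1/3
If green transferred: Urn II has 3 green of 10, so P(green|green moved) = 3/10
If yellow transferred: Urn II has 2 green of 10, so P(green|yellow moved) = 1/5
By total probability: P(green) = 2/3*3/10 + 1/3*1/5 = 4/15

4/15


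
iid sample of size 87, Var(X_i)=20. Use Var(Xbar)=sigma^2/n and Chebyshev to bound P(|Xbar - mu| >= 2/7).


Var(Xbar) = Var(X)/n = 20/87
Chebyshev: P(|Xbar-mu| >= 2/7) <= Var(Xbar)/(2/7)^2 = (20/87)/(4/49) = 245/87
Bound exceeds 1, so trivial bound: 1

1


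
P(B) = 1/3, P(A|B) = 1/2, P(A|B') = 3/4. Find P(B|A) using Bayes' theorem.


P(A) = P(A|B)P(B) + P(A|B')P(B') = 1/2*1/3 + 3/4*2/3 = 2/3
P(B|A) = P(A|B)P(B)/P(A) = (1/6)/(2/3) = 1/4

1/4


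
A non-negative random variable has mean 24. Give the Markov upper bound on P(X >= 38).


Markov: P(X >= a) <= E[X]/a
P(X >= 38) <= 24/38 = 12/19

12/19


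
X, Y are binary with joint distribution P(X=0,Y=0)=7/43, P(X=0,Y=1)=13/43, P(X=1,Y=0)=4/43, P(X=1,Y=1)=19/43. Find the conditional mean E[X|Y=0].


P(Y=0) = 11/43
E[X|Y=0] = (0*7 + 1*4)/11 = 4/11

4/11


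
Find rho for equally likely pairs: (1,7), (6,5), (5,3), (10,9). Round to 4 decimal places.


Cov(X,Y) = 2.5000, Var(X) = 10.2500, Var(Y) = 5.0000
rho = Cov/(sqrt(VarX)*sqrt(VarY)) = 0.3492

0.3492


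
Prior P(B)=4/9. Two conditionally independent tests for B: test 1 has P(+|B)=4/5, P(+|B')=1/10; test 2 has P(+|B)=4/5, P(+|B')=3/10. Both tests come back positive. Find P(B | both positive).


After test 1: P(+) = 4/5*4/9 + 1/10*5/9 = 37/90
P(B|+) = (16/45)/(37/90) = 32/37
After test 2 (use post1 as new prior): P(+) = 4/5*32/37 + 3/10*5/37 = 271/370
P(B|+,+) = (128/185)/(271/370) = 256/271

256/271


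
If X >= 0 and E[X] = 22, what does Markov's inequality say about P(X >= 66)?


Markov: P(X >= a) <= E[X]/a
P(X >= 66) <= 22/66 = 1/3

1/3


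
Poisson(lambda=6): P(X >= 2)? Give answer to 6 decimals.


P(X>=2) = 1 - P(X<=1) = 1 - (e^(-6)*6^0/0! + e^(-6)*6^1/1!)
≈ 1 - (0.0024787522 + 0.0148725131)
= 1 - 0.0173512653 = 0.9826487347
≈ 0.982649

0.982649


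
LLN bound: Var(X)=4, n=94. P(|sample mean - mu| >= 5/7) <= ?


Var(Xbar) = Var(X)/n = 4/94
Chebyshev: P(|Xbar-mu| >= 5/7) <= Var(Xbar)/(5/7)^2 = (2/47)/(25/49) = 98/1175

98/1175


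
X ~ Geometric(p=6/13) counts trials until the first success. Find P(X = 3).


P(X=3) = (1-p)^2 * p = (7/13)^2 * 6/13
= 49/169 * 6/13 = 294/2197

294/2197


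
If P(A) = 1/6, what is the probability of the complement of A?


P(A') = 1 - P(A) = 1 - 1/6 = 5/6

5/6


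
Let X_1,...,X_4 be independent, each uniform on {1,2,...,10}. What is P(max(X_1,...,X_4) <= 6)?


P(max <= 6) = P(all X_i <= 6) = (P(X_1 <= 6))^4
= (6/10)^4 = (3/5)^4 = 81/625

81/625


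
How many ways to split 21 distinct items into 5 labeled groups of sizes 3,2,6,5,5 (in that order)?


21! = 51090942171709440000
Denominator: 3!=6 * 2!=2 * 6!=720 * 5!=120 * 5!=120
Coefficient = 51090942171709440000 / 124416000 = 410646075840

410646075840


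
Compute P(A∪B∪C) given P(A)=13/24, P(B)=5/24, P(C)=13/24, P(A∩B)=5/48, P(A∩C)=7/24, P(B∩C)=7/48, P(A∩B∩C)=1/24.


P(A∪B∪C) = P(A)+P(B)+P(C) - P(AB)-P(AC)-P(BC) + P(ABC)
= 13/24+5/24+13/24 - 5/48-7/24-7/48 + 1/24
= 19/24

19/24


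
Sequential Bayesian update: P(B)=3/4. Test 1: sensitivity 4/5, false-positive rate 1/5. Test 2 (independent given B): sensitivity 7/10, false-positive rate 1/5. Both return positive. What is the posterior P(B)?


After test 1: P(+) = 4/5*3/4 + 1/5*1/4 = 13/20
P(B|+) = (3/5)/(13/20) = 12/13
After test 2 (use post1 as new prior): P(+) = 7/10*12/13 + 1/5*1/13 = 43/65
P(B|+,+) = (42/65)/(43/65) = 42/43

42/43


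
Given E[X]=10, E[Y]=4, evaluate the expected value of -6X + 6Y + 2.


E[-6X + 6Y + 2] = -6*E[X] + 6*E[Y] + 2
= (-6)*(10) + (6)*(4) + (2)
= -60 + 24 + 2 = -34

-34


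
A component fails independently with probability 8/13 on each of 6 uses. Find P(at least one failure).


P(at least one) = 1 - P(none)
P(none) = (1 - 8/13)^6 = (5/13)^6 = 15625/4826809
P(at least one) = 1 - 15625/4826809 = 4811184/4826809

4811184/4826809


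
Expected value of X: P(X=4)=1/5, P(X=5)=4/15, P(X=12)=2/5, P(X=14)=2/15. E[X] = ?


E[X] = sum(x * P(x))
= 4*1/5 + 5*4/15 + 12*2/5 + 14*2/15
= 44/5

44/5


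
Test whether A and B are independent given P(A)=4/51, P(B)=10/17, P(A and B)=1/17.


P(A)*P(B) = 4/51*10/17 = 40/867
P(A∩B) = 1/17 != 40/867, so not independent

No, A and B are not independent


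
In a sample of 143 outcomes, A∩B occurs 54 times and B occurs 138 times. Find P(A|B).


P(A|B) = P(A∩B)/P(B) = (54/143)/(138/143) = 54/138 = 9/23

9/23


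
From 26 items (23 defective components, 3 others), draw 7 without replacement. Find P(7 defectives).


P(X=7) = C(23,7)*C(3,0) / C(26,7)
= 245157*1 / 657800
= 245157/657800 = 969/2600

969/2600


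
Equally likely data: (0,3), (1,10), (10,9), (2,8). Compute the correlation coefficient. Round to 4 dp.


Cov(X,Y) = 4.6250, Var(X) = 15.6875, Var(Y) = 7.2500
rho = Cov/(sqrt(VarX)*sqrt(VarY)) = 0.4337

0.4337


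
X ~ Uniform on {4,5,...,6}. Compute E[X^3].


E[X^3] = (1/3) * sum(x^3 for x=4..6)
= 405/3 = 135

135


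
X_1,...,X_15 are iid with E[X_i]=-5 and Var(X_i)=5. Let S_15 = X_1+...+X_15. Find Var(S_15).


By independence, Var(S_n) = n*Var(X_1) = 15*5 = 75

75


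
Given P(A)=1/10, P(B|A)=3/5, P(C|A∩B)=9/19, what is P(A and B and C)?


P(A∩B∩C) = P(A) * P(B|A) * P(C|A∩B)
= 1/10 * 3/5 * 9/19
= 3/50 * 9/19 = 27/950

27/950


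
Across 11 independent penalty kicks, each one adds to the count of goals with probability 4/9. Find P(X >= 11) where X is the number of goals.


P(X>=11) = P(X=11)
= 4194304/31381059609
= 4194304/31381059609

4194304/31381059609


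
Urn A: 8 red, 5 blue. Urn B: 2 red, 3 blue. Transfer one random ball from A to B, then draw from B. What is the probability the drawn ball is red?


P(transfer red) = 8/13; P(transfer blue) = 5/13
If red transferred: Urn II has 3 red of 6, so P(red|red moved) = 1/2
If blue transferred: Urn II has 2 red of 6, so P(red|blue moved) = 1/3
By total probability: P(red) = 8/13*1/2 + 5/13*1/3 = 17/39

17/39


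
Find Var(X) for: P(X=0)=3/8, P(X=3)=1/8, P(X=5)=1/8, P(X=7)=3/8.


E[X] = 29/8, E[X^2] = 181/8
Var(X) = E[X^2] - (E[X])^2 = 181/8 - (29/8)^2 = 607/64

607/64


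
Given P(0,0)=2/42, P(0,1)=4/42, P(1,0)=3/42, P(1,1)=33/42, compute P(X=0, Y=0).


Read from table: P(X=0, Y=0) = 2/42 = 1/21

1/21


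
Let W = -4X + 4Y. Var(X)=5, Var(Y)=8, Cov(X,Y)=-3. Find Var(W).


Var(-4X + 4Y) = (-4)^2*Var(X) + 4^2*Var(Y) + 2*(-4)*4*Cov(X,Y)
= 16*5 + 16*8 - 32*(-3)
= 80 + 128 + 96 = 304

304


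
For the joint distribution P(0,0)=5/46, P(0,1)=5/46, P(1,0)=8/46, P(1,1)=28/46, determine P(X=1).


P(X=1) = P(1,0)+P(1,1) = 8/46 + 28/46 = 36/46 = 18/23

18/23


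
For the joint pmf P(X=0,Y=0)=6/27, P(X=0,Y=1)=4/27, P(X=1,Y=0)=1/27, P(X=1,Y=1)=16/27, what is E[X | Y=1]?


P(Y=1) = 20/27
E[X|Y=1] = (0*4 + 1*16)/20 = 16/20 = 4/5

4/5


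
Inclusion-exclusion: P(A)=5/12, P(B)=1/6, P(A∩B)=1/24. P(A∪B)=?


P(A∪B) = P(A) + P(B) - P(A∩B)
= 5/12 + 1/6 - 1/24 = 13/24

13/24


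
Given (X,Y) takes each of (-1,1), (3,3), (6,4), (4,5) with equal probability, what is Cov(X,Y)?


E[X]=3, E[Y]=13/4, E[XY]=13
Cov(X,Y) = E[XY] - E[X]E[Y] = 13 - 3*13/4 = 13/4

13/4


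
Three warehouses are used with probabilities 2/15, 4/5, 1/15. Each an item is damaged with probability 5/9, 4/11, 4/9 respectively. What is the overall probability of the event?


P(A) = P(A|B1)P(B1) + P(A|B2)P(B2) + P(A|B3)P(B3)
= 5/9*2/15 + 4/11*4/5 + 4/9*1/15
= 2/27 + 16/55 + 4/135 = 586/1485

586/1485


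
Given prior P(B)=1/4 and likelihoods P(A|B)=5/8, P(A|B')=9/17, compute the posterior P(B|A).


P(A) = P(A|B)P(B) + P(A|B')P(B') = 5/8*1/4 + 9/17*3/4 = 301/544
P(B|A) = P(A|B)P(B)/P(A) = (5/32)/(301/544) = 85/301

85/301


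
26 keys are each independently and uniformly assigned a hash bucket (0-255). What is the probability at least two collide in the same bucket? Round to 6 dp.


P(all different) = prod((256-i)/256 for i=0..25) = 0.268765
P(at least one match) = 1 - 0.268765 = 0.731235

0.731235


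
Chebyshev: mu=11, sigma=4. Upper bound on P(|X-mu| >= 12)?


k = 12/4 = 3
Chebyshev: P(|X-mu| >= k*sigma) <= 1/k^2 = 1/3^2 = 1/9

1/9


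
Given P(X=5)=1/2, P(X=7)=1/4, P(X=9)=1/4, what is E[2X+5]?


E[2X+5] = sum(g(x)*P(x))
= 15*1/2 + 19*1/4 + 23*1/4
= 18

18


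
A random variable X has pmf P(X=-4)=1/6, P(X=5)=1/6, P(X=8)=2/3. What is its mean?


E[X] = sum(x * P(x))
= -4*1/6 + 5*1/6 + 8*2/3
= 11/2

11/2


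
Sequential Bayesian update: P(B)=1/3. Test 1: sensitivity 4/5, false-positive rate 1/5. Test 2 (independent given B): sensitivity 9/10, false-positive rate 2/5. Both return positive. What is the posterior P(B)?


After test 1: P(+) = 4/5*1/3 + 1/5*2/3 = 2/5
P(B|+) = (4/15)/(2/5) = 2/3
After test 2 (use post1 as new prior): P(+) = 9/10*2/3 + 2/5*1/3 = 11/15
P(B|+,+) = (3/5)/(11/15) = 9/11

9/11


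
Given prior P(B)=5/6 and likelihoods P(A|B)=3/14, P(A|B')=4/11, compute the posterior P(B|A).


P(A) = P(A|B)P(B) + P(A|B')P(B') = 3/14*5/6 + 4/11*1/6 = 221/924
P(B|A) = P(A|B)P(B)/P(A) = (5/28)/(221/924) = 165/221

165/221


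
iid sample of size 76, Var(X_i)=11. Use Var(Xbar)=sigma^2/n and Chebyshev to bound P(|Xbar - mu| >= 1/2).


Var(Xbar) = Var(X)/n = 11/76
Chebyshev: P(|Xbar-mu| >= 1/2) <= Var(Xbar)/(1/2)^2 = (11/76)/(1/4) = 11/19

11/19


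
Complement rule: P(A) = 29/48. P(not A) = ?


P(A') = 1 - P(A) = 1 - 29/48 = 19/48

19/48


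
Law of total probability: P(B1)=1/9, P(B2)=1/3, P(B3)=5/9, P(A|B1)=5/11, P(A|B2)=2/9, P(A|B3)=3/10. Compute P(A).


P(A) = P(A|B1)P(B1) + P(A|B2)P(B2) + P(A|B3)P(B3)
= 5/11*1/9 + 2/9*1/3 + 3/10*5/9
= 5/99 + 2/27 + 1/6 = 173/594

173/594


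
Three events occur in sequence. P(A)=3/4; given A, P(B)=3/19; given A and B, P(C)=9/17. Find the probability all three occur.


P(A∩B∩C) = P(A) * P(B|A) * P(C|A∩B)
= 3/4 * 3/19 * 9/17
= 9/76 * 9/17 = 81/1292

81/1292


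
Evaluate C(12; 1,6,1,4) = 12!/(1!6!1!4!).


12! = 479001600
Denominator: 1!=1 * 6!=720 * 1!=1 * 4!=24
Coefficient = 479001600 / 17280 = 27720

27720


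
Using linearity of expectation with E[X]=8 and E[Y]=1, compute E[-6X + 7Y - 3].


E[-6X + 7Y - 3] = -6*E[X] + 7*E[Y] - 3
= (-6)*(8) + (7)*(1) + (-3)
= -48 + 7 - 3 = -44

-44


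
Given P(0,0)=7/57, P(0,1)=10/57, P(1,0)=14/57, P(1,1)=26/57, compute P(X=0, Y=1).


Read from table: P(X=0, Y=1) = 10/57

10/57


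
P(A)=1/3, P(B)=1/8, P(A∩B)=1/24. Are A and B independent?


P(A)*P(B) = 1/3*1/8 = 1/24
P(A∩B) = 1/24, which equals P(A)P(B), so independent

Yes, A and B are independent


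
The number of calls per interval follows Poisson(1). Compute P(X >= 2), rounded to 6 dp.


P(X>=2) = 1 - P(X<=1) = 1 - (e^(-1)*1^0/0! + e^(-1)*1^1/1!)
≈ 1 - (0.3678794412 + 0.3678794412)
= 1 - 0.7357588824 = 0.2642411176
≈ 0.264241

0.264241


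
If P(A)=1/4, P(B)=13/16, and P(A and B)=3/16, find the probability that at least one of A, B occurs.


P(A∪B) = P(A) + P(B) - P(A∩B)
= 1/4 + 13/16 - 3/16 = 7/8

7/8


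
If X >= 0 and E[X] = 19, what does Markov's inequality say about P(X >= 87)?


Markov: P(X >= a) <= E[X]/a
P(X >= 87) <= 19/87

19/87


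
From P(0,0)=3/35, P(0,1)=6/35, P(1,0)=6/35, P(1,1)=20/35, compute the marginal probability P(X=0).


P(X=0) = P(0,0)+P(0,1) = 3/35 + 6/35 = 9/35

9/35


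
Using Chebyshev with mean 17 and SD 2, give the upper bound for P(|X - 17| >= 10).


k = 10/2 = 5
Chebyshev: P(|X-mu| >= k*sigma) <= 1/k^2 = 1/5^2 = 1/25

1/25


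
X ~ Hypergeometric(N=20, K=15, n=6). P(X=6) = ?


P(X=6) = C(15,6)*C(5,0) / C(20,6)
= 5005*1 / 38760
= 5005/38760 = 1001/7752

1001/7752


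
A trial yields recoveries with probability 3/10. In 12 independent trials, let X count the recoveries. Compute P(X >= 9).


P(X>=9) = P(X=9) + P(X=10) + P(X=11) + P(X=12)
= 74263959/50000000000 + 95482233/500000000000 + 3720087/250000000000 + 531441/1000000000000
= 338331087/200000000000

338331087/200000000000


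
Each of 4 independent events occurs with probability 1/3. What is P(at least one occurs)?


P(at least one) = 1 - P(none)
P(none) = (1 - 1/3)^4 = (2/3)^4 = 16/81
P(at least one) = 1 - 16/81 = 65/81

65/81
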